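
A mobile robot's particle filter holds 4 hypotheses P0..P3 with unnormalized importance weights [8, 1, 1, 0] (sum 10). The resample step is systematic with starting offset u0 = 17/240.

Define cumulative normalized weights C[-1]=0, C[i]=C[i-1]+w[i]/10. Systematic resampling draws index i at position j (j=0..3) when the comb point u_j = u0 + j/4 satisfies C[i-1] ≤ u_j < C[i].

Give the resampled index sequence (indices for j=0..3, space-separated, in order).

0 0 0 1

C = [4/5, 9/10, 1, 1]
j=0: u_0=17/240 ∈ [0, 4/5) → index 0
j=1: u_1=77/240 ∈ [0, 4/5) → index 0
j=2: u_2=137/240 ∈ [0, 4/5) → index 0
j=3: u_3=197/240 ∈ [4/5, 9/10) → index 1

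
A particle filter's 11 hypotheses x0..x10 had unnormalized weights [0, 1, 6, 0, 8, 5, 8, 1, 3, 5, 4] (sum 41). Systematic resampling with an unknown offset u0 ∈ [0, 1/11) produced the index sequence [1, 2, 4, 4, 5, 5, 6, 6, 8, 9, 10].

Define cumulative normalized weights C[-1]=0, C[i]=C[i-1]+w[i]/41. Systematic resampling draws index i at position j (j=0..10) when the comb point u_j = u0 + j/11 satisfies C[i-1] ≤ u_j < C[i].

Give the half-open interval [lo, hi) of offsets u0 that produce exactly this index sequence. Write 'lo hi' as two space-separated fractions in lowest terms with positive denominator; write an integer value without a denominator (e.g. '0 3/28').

C = [0, 1/41, 7/41, 7/41, 15/41, 20/41, 28/41, 29/41, 32/41, 37/41, 1]
j=0 picked index 1: u0 ∈ [0, 1/41)
j=1 picked index 2: u0 ∈ [-30/451, 36/451)
j=2 picked index 4: u0 ∈ [-5/451, 83/451)
j=3 picked index 4: u0 ∈ [-46/451, 42/451)
j=4 picked index 5: u0 ∈ [1/451, 56/451)
j=5 picked index 5: u0 ∈ [-40/451, 15/451)
j=6 picked index 6: u0 ∈ [-26/451, 62/451)
j=7 picked index 6: u0 ∈ [-67/451, 21/451)
j=8 picked index 8: u0 ∈ [-9/451, 24/451)
j=9 picked index 9: u0 ∈ [-17/451, 38/451)
j=10 picked index 10: u0 ∈ [-3/451, 1/11)
intersection: [1/451, 1/41)

1/451 1/41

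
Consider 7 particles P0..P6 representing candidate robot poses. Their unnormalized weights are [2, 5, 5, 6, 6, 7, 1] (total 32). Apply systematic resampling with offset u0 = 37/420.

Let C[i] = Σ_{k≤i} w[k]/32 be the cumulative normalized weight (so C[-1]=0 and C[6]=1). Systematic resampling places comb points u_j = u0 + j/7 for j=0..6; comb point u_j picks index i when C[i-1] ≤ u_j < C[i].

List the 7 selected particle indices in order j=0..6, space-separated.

1 2 2 3 4 5 5

C = [1/16, 7/32, 3/8, 9/16, 3/4, 31/32, 1]
j=0: u_0=37/420 ∈ [1/16, 7/32) → index 1
j=1: u_1=97/420 ∈ [7/32, 3/8) → index 2
j=2: u_2=157/420 ∈ [7/32, 3/8) → index 2
j=3: u_3=31/60 ∈ [3/8, 9/16) → index 3
j=4: u_4=277/420 ∈ [9/16, 3/4) → index 4
j=5: u_5=337/420 ∈ [3/4, 31/32) → index 5
j=6: u_6=397/420 ∈ [3/4, 31/32) → index 5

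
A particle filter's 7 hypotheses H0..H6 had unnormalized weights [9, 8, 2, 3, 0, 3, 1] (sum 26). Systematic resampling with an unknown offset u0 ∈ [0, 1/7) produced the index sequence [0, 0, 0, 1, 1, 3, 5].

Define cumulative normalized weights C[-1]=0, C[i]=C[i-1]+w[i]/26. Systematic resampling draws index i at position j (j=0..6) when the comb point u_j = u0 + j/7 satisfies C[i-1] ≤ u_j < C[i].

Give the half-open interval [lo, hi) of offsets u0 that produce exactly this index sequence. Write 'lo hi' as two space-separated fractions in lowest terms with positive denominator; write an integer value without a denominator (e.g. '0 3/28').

3/182 11/182

C = [9/26, 17/26, 19/26, 11/13, 11/13, 25/26, 1]
j=0 picked index 0: u0 ∈ [0, 9/26)
j=1 picked index 0: u0 ∈ [-1/7, 37/182)
j=2 picked index 0: u0 ∈ [-2/7, 11/182)
j=3 picked index 1: u0 ∈ [-15/182, 41/182)
j=4 picked index 1: u0 ∈ [-41/182, 15/182)
j=5 picked index 3: u0 ∈ [3/182, 12/91)
j=6 picked index 5: u0 ∈ [-1/91, 19/182)
intersection: [3/182, 11/182)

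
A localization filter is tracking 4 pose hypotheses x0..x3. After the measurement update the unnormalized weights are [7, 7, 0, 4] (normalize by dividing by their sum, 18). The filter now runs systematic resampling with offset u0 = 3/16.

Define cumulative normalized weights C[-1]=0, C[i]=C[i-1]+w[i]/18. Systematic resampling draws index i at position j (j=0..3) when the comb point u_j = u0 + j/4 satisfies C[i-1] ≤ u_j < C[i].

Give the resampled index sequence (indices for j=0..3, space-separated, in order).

0 1 1 3

C = [7/18, 7/9, 7/9, 1]
j=0: u_0=3/16 ∈ [0, 7/18) → index 0
j=1: u_1=7/16 ∈ [7/18, 7/9) → index 1
j=2: u_2=11/16 ∈ [7/18, 7/9) → index 1
j=3: u_3=15/16 ∈ [7/9, 1) → index 3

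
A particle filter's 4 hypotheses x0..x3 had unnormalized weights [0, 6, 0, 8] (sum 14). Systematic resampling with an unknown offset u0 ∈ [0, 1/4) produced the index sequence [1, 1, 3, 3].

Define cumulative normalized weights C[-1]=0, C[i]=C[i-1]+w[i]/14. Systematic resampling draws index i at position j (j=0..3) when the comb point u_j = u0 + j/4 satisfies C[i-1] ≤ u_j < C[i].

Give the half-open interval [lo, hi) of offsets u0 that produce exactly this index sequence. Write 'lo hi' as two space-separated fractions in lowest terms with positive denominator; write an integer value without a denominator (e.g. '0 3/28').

C = [0, 3/7, 3/7, 1]
j=0 picked index 1: u0 ∈ [0, 3/7)
j=1 picked index 1: u0 ∈ [-1/4, 5/28)
j=2 picked index 3: u0 ∈ [-1/14, 1/2)
j=3 picked index 3: u0 ∈ [-9/28, 1/4)
intersection: [0, 5/28)

0 5/28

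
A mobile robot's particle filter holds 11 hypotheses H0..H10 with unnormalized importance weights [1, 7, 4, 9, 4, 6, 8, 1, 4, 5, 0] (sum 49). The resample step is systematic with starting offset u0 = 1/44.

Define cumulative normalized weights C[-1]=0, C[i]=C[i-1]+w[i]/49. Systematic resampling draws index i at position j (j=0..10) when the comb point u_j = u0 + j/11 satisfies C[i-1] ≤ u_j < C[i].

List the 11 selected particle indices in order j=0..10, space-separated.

C = [1/49, 8/49, 12/49, 3/7, 25/49, 31/49, 39/49, 40/49, 44/49, 1, 1]
j=0: u_0=1/44 ∈ [1/49, 8/49) → index 1
j=1: u_1=5/44 ∈ [1/49, 8/49) → index 1
j=2: u_2=9/44 ∈ [8/49, 12/49) → index 2
j=3: u_3=13/44 ∈ [12/49, 3/7) → index 3
j=4: u_4=17/44 ∈ [12/49, 3/7) → index 3
j=5: u_5=21/44 ∈ [3/7, 25/49) → index 4
j=6: u_6=25/44 ∈ [25/49, 31/49) → index 5
j=7: u_7=29/44 ∈ [31/49, 39/49) → index 6
j=8: u_8=3/4 ∈ [31/49, 39/49) → index 6
j=9: u_9=37/44 ∈ [40/49, 44/49) → index 8
j=10: u_10=41/44 ∈ [44/49, 1) → index 9

1 1 2 3 3 4 5 6 6 8 9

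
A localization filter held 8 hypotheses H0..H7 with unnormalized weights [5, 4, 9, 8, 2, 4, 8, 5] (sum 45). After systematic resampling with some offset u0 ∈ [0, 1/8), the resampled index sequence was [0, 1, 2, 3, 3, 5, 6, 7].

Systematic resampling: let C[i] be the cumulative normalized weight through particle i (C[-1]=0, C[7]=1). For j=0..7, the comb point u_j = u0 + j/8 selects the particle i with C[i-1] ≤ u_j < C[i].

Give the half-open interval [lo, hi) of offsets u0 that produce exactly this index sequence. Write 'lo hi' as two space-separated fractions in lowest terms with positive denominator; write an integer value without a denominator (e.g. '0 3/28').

C = [1/9, 1/5, 2/5, 26/45, 28/45, 32/45, 8/9, 1]
j=0 picked index 0: u0 ∈ [0, 1/9)
j=1 picked index 1: u0 ∈ [-1/72, 3/40)
j=2 picked index 2: u0 ∈ [-1/20, 3/20)
j=3 picked index 3: u0 ∈ [1/40, 73/360)
j=4 picked index 3: u0 ∈ [-1/10, 7/90)
j=5 picked index 5: u0 ∈ [-1/360, 31/360)
j=6 picked index 6: u0 ∈ [-7/180, 5/36)
j=7 picked index 7: u0 ∈ [1/72, 1/8)
intersection: [1/40, 3/40)

1/40 3/40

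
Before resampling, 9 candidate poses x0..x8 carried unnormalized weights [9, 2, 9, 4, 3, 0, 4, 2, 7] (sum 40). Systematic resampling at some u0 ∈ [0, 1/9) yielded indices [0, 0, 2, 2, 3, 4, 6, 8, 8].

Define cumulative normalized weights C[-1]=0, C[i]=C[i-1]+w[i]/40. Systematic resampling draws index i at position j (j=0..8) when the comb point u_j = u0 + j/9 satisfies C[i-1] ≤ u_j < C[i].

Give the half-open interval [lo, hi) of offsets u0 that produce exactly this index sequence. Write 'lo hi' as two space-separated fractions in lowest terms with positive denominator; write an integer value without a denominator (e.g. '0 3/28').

1/18 13/120

C = [9/40, 11/40, 1/2, 3/5, 27/40, 27/40, 31/40, 33/40, 1]
j=0 picked index 0: u0 ∈ [0, 9/40)
j=1 picked index 0: u0 ∈ [-1/9, 41/360)
j=2 picked index 2: u0 ∈ [19/360, 5/18)
j=3 picked index 2: u0 ∈ [-7/120, 1/6)
j=4 picked index 3: u0 ∈ [1/18, 7/45)
j=5 picked index 4: u0 ∈ [2/45, 43/360)
j=6 picked index 6: u0 ∈ [1/120, 13/120)
j=7 picked index 8: u0 ∈ [17/360, 2/9)
j=8 picked index 8: u0 ∈ [-23/360, 1/9)
intersection: [1/18, 13/120)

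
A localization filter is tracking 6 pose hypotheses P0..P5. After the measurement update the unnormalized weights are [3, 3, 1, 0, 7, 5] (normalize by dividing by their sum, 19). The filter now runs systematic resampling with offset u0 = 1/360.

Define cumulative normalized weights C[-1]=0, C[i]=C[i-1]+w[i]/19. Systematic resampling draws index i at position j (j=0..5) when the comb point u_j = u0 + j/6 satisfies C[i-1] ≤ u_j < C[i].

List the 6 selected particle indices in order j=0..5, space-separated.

0 1 2 4 4 5

C = [3/19, 6/19, 7/19, 7/19, 14/19, 1]
j=0: u_0=1/360 ∈ [0, 3/19) → index 0
j=1: u_1=61/360 ∈ [3/19, 6/19) → index 1
j=2: u_2=121/360 ∈ [6/19, 7/19) → index 2
j=3: u_3=181/360 ∈ [7/19, 14/19) → index 4
j=4: u_4=241/360 ∈ [7/19, 14/19) → index 4
j=5: u_5=301/360 ∈ [14/19, 1) → index 5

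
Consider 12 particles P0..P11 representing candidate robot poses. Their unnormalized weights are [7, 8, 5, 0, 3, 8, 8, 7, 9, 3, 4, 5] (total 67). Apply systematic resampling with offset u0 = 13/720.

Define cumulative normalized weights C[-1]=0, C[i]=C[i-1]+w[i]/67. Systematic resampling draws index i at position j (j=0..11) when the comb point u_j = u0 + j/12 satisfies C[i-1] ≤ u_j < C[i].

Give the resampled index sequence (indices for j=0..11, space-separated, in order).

0 0 1 2 5 5 6 7 7 8 9 11

C = [7/67, 15/67, 20/67, 20/67, 23/67, 31/67, 39/67, 46/67, 55/67, 58/67, 62/67, 1]
j=0: u_0=13/720 ∈ [0, 7/67) → index 0
j=1: u_1=73/720 ∈ [0, 7/67) → index 0
j=2: u_2=133/720 ∈ [7/67, 15/67) → index 1
j=3: u_3=193/720 ∈ [15/67, 20/67) → index 2
j=4: u_4=253/720 ∈ [23/67, 31/67) → index 5
j=5: u_5=313/720 ∈ [23/67, 31/67) → index 5
j=6: u_6=373/720 ∈ [31/67, 39/67) → index 6
j=7: u_7=433/720 ∈ [39/67, 46/67) → index 7
j=8: u_8=493/720 ∈ [39/67, 46/67) → index 7
j=9: u_9=553/720 ∈ [46/67, 55/67) → index 8
j=10: u_10=613/720 ∈ [55/67, 58/67) → index 9
j=11: u_11=673/720 ∈ [62/67, 1) → index 11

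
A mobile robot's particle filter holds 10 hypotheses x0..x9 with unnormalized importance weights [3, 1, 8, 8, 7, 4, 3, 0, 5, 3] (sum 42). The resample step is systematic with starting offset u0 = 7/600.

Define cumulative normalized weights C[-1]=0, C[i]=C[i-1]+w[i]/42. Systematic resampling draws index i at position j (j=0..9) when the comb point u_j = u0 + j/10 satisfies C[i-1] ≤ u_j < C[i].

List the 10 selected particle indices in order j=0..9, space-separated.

C = [1/14, 2/21, 2/7, 10/21, 9/14, 31/42, 17/21, 17/21, 13/14, 1]
j=0: u_0=7/600 ∈ [0, 1/14) → index 0
j=1: u_1=67/600 ∈ [2/21, 2/7) → index 2
j=2: u_2=127/600 ∈ [2/21, 2/7) → index 2
j=3: u_3=187/600 ∈ [2/7, 10/21) → index 3
j=4: u_4=247/600 ∈ [2/7, 10/21) → index 3
j=5: u_5=307/600 ∈ [10/21, 9/14) → index 4
j=6: u_6=367/600 ∈ [10/21, 9/14) → index 4
j=7: u_7=427/600 ∈ [9/14, 31/42) → index 5
j=8: u_8=487/600 ∈ [17/21, 13/14) → index 8
j=9: u_9=547/600 ∈ [17/21, 13/14) → index 8

0 2 2 3 3 4 4 5 8 8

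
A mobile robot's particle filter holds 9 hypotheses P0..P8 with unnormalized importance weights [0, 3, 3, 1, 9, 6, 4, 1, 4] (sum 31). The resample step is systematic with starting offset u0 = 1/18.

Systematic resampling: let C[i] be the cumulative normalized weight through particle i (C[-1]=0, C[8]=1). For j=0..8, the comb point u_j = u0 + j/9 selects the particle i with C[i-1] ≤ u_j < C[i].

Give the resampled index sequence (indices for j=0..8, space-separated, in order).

C = [0, 3/31, 6/31, 7/31, 16/31, 22/31, 26/31, 27/31, 1]
j=0: u_0=1/18 ∈ [0, 3/31) → index 1
j=1: u_1=1/6 ∈ [3/31, 6/31) → index 2
j=2: u_2=5/18 ∈ [7/31, 16/31) → index 4
j=3: u_3=7/18 ∈ [7/31, 16/31) → index 4
j=4: u_4=1/2 ∈ [7/31, 16/31) → index 4
j=5: u_5=11/18 ∈ [16/31, 22/31) → index 5
j=6: u_6=13/18 ∈ [22/31, 26/31) → index 6
j=7: u_7=5/6 ∈ [22/31, 26/31) → index 6
j=8: u_8=17/18 ∈ [27/31, 1) → index 8

1 2 4 4 4 5 6 6 8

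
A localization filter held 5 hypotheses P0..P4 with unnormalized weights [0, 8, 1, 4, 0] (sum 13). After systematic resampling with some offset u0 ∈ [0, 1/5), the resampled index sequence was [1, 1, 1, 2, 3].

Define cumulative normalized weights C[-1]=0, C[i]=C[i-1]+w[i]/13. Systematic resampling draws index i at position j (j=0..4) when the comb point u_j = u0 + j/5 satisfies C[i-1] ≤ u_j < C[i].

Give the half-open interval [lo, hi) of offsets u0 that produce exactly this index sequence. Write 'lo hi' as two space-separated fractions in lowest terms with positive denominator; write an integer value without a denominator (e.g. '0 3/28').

1/65 6/65

C = [0, 8/13, 9/13, 1, 1]
j=0 picked index 1: u0 ∈ [0, 8/13)
j=1 picked index 1: u0 ∈ [-1/5, 27/65)
j=2 picked index 1: u0 ∈ [-2/5, 14/65)
j=3 picked index 2: u0 ∈ [1/65, 6/65)
j=4 picked index 3: u0 ∈ [-7/65, 1/5)
intersection: [1/65, 6/65)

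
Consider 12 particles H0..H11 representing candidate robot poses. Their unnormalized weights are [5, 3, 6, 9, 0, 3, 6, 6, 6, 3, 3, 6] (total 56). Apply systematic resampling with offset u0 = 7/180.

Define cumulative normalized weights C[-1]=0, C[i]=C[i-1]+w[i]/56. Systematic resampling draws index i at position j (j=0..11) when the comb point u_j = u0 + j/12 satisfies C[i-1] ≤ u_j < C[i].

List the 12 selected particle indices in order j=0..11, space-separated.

0 1 2 3 3 5 6 7 8 9 10 11

C = [5/56, 1/7, 1/4, 23/56, 23/56, 13/28, 4/7, 19/28, 11/14, 47/56, 25/28, 1]
j=0: u_0=7/180 ∈ [0, 5/56) → index 0
j=1: u_1=11/90 ∈ [5/56, 1/7) → index 1
j=2: u_2=37/180 ∈ [1/7, 1/4) → index 2
j=3: u_3=13/45 ∈ [1/4, 23/56) → index 3
j=4: u_4=67/180 ∈ [1/4, 23/56) → index 3
j=5: u_5=41/90 ∈ [23/56, 13/28) → index 5
j=6: u_6=97/180 ∈ [13/28, 4/7) → index 6
j=7: u_7=28/45 ∈ [4/7, 19/28) → index 7
j=8: u_8=127/180 ∈ [19/28, 11/14) → index 8
j=9: u_9=71/90 ∈ [11/14, 47/56) → index 9
j=10: u_10=157/180 ∈ [47/56, 25/28) → index 10
j=11: u_11=43/45 ∈ [25/28, 1) → index 11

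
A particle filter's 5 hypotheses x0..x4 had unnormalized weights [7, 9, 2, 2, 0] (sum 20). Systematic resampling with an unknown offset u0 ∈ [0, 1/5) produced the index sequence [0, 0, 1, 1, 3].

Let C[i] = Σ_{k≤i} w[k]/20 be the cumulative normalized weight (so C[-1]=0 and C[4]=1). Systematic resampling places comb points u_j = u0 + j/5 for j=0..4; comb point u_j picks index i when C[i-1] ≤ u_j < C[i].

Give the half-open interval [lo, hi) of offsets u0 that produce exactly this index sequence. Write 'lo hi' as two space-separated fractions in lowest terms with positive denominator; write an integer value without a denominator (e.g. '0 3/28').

1/10 3/20

C = [7/20, 4/5, 9/10, 1, 1]
j=0 picked index 0: u0 ∈ [0, 7/20)
j=1 picked index 0: u0 ∈ [-1/5, 3/20)
j=2 picked index 1: u0 ∈ [-1/20, 2/5)
j=3 picked index 1: u0 ∈ [-1/4, 1/5)
j=4 picked index 3: u0 ∈ [1/10, 1/5)
intersection: [1/10, 3/20)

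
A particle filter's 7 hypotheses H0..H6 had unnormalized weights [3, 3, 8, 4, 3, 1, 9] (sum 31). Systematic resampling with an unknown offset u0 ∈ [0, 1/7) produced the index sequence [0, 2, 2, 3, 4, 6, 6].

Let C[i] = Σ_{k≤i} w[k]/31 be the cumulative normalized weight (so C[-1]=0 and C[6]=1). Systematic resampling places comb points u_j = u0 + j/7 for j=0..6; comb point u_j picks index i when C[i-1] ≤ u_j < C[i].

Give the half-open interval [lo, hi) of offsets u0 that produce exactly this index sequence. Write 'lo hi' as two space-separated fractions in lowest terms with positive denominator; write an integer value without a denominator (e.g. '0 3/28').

C = [3/31, 6/31, 14/31, 18/31, 21/31, 22/31, 1]
j=0 picked index 0: u0 ∈ [0, 3/31)
j=1 picked index 2: u0 ∈ [11/217, 67/217)
j=2 picked index 2: u0 ∈ [-20/217, 36/217)
j=3 picked index 3: u0 ∈ [5/217, 33/217)
j=4 picked index 4: u0 ∈ [2/217, 23/217)
j=5 picked index 6: u0 ∈ [-1/217, 2/7)
j=6 picked index 6: u0 ∈ [-32/217, 1/7)
intersection: [11/217, 3/31)

11/217 3/31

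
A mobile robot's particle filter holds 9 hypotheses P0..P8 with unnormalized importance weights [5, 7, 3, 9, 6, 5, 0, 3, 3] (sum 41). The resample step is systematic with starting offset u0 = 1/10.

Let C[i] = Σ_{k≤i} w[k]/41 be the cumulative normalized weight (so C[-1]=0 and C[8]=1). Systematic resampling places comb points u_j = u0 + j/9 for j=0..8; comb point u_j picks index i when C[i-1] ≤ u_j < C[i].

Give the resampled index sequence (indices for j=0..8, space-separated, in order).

C = [5/41, 12/41, 15/41, 24/41, 30/41, 35/41, 35/41, 38/41, 1]
j=0: u_0=1/10 ∈ [0, 5/41) → index 0
j=1: u_1=19/90 ∈ [5/41, 12/41) → index 1
j=2: u_2=29/90 ∈ [12/41, 15/41) → index 2
j=3: u_3=13/30 ∈ [15/41, 24/41) → index 3
j=4: u_4=49/90 ∈ [15/41, 24/41) → index 3
j=5: u_5=59/90 ∈ [24/41, 30/41) → index 4
j=6: u_6=23/30 ∈ [30/41, 35/41) → index 5
j=7: u_7=79/90 ∈ [35/41, 38/41) → index 7
j=8: u_8=89/90 ∈ [38/41, 1) → index 8

0 1 2 3 3 4 5 7 8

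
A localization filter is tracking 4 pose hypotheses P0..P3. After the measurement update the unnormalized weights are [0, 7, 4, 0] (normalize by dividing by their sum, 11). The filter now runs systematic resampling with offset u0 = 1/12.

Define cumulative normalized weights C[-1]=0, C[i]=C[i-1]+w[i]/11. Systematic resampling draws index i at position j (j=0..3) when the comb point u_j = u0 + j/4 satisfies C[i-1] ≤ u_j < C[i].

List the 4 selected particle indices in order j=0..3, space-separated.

C = [0, 7/11, 1, 1]
j=0: u_0=1/12 ∈ [0, 7/11) → index 1
j=1: u_1=1/3 ∈ [0, 7/11) → index 1
j=2: u_2=7/12 ∈ [0, 7/11) → index 1
j=3: u_3=5/6 ∈ [7/11, 1) → index 2

1 1 1 2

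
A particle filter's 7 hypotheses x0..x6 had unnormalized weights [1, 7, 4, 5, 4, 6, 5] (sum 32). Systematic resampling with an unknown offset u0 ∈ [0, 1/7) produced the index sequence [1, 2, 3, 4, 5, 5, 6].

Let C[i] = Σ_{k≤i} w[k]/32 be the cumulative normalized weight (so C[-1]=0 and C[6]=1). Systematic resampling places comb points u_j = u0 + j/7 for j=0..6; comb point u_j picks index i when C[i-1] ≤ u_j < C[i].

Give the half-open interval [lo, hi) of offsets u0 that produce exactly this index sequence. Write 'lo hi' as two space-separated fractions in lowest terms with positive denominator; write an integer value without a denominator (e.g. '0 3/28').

C = [1/32, 1/4, 3/8, 17/32, 21/32, 27/32, 1]
j=0 picked index 1: u0 ∈ [1/32, 1/4)
j=1 picked index 2: u0 ∈ [3/28, 13/56)
j=2 picked index 3: u0 ∈ [5/56, 55/224)
j=3 picked index 4: u0 ∈ [23/224, 51/224)
j=4 picked index 5: u0 ∈ [19/224, 61/224)
j=5 picked index 5: u0 ∈ [-13/224, 29/224)
j=6 picked index 6: u0 ∈ [-3/224, 1/7)
intersection: [3/28, 29/224)

3/28 29/224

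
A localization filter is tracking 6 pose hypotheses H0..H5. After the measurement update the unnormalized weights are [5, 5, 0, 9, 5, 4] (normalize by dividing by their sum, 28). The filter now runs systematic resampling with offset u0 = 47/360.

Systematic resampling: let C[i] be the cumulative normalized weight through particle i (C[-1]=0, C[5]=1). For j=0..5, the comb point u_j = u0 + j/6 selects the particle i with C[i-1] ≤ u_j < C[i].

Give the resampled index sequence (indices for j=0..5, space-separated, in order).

C = [5/28, 5/14, 5/14, 19/28, 6/7, 1]
j=0: u_0=47/360 ∈ [0, 5/28) → index 0
j=1: u_1=107/360 ∈ [5/28, 5/14) → index 1
j=2: u_2=167/360 ∈ [5/14, 19/28) → index 3
j=3: u_3=227/360 ∈ [5/14, 19/28) → index 3
j=4: u_4=287/360 ∈ [19/28, 6/7) → index 4
j=5: u_5=347/360 ∈ [6/7, 1) → index 5

0 1 3 3 4 5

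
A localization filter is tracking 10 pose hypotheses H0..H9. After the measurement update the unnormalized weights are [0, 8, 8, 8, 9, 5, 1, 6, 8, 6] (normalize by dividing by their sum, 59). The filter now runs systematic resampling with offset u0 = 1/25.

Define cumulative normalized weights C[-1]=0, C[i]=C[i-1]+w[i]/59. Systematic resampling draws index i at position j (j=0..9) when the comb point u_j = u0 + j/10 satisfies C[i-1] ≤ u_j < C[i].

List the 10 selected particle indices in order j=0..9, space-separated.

1 2 2 3 4 4 5 7 8 9

C = [0, 8/59, 16/59, 24/59, 33/59, 38/59, 39/59, 45/59, 53/59, 1]
j=0: u_0=1/25 ∈ [0, 8/59) → index 1
j=1: u_1=7/50 ∈ [8/59, 16/59) → index 2
j=2: u_2=6/25 ∈ [8/59, 16/59) → index 2
j=3: u_3=17/50 ∈ [16/59, 24/59) → index 3
j=4: u_4=11/25 ∈ [24/59, 33/59) → index 4
j=5: u_5=27/50 ∈ [24/59, 33/59) → index 4
j=6: u_6=16/25 ∈ [33/59, 38/59) → index 5
j=7: u_7=37/50 ∈ [39/59, 45/59) → index 7
j=8: u_8=21/25 ∈ [45/59, 53/59) → index 8
j=9: u_9=47/50 ∈ [53/59, 1) → index 9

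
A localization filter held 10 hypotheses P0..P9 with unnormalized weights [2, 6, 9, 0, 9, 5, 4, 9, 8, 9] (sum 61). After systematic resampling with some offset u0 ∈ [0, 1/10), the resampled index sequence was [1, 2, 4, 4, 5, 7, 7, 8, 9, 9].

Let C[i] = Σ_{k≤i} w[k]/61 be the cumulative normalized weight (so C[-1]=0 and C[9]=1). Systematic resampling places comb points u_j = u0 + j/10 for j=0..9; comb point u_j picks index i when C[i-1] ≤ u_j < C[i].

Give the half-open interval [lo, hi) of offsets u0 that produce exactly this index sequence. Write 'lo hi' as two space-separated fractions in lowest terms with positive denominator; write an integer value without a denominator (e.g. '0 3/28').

24/305 1/10

C = [2/61, 8/61, 17/61, 17/61, 26/61, 31/61, 35/61, 44/61, 52/61, 1]
j=0 picked index 1: u0 ∈ [2/61, 8/61)
j=1 picked index 2: u0 ∈ [19/610, 109/610)
j=2 picked index 4: u0 ∈ [24/305, 69/305)
j=3 picked index 4: u0 ∈ [-13/610, 77/610)
j=4 picked index 5: u0 ∈ [8/305, 33/305)
j=5 picked index 7: u0 ∈ [9/122, 27/122)
j=6 picked index 7: u0 ∈ [-8/305, 37/305)
j=7 picked index 8: u0 ∈ [13/610, 93/610)
j=8 picked index 9: u0 ∈ [16/305, 1/5)
j=9 picked index 9: u0 ∈ [-29/610, 1/10)
intersection: [24/305, 1/10)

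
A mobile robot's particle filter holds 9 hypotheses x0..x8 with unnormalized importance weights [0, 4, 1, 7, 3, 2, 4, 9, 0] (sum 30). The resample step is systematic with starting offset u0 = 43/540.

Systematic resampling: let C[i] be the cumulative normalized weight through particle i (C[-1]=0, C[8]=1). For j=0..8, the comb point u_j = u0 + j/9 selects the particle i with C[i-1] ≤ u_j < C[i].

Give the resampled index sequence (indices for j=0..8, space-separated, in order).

C = [0, 2/15, 1/6, 2/5, 1/2, 17/30, 7/10, 1, 1]
j=0: u_0=43/540 ∈ [0, 2/15) → index 1
j=1: u_1=103/540 ∈ [1/6, 2/5) → index 3
j=2: u_2=163/540 ∈ [1/6, 2/5) → index 3
j=3: u_3=223/540 ∈ [2/5, 1/2) → index 4
j=4: u_4=283/540 ∈ [1/2, 17/30) → index 5
j=5: u_5=343/540 ∈ [17/30, 7/10) → index 6
j=6: u_6=403/540 ∈ [7/10, 1) → index 7
j=7: u_7=463/540 ∈ [7/10, 1) → index 7
j=8: u_8=523/540 ∈ [7/10, 1) → index 7

1 3 3 4 5 6 7 7 7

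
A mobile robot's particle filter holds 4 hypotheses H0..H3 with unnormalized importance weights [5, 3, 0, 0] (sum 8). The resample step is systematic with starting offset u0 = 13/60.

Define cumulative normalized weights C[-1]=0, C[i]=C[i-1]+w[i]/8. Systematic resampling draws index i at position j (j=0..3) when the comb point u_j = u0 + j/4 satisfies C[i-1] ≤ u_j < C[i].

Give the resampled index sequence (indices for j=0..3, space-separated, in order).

0 0 1 1

C = [5/8, 1, 1, 1]
j=0: u_0=13/60 ∈ [0, 5/8) → index 0
j=1: u_1=7/15 ∈ [0, 5/8) → index 0
j=2: u_2=43/60 ∈ [5/8, 1) → index 1
j=3: u_3=29/30 ∈ [5/8, 1) → index 1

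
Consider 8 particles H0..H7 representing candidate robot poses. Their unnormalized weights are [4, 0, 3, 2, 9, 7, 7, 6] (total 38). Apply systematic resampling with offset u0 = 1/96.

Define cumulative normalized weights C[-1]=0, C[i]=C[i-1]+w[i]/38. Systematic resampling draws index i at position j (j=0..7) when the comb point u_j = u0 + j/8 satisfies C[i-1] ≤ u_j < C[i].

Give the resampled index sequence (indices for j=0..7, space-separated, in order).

0 2 4 4 5 5 6 7

C = [2/19, 2/19, 7/38, 9/38, 9/19, 25/38, 16/19, 1]
j=0: u_0=1/96 ∈ [0, 2/19) → index 0
j=1: u_1=13/96 ∈ [2/19, 7/38) → index 2
j=2: u_2=25/96 ∈ [9/38, 9/19) → index 4
j=3: u_3=37/96 ∈ [9/38, 9/19) → index 4
j=4: u_4=49/96 ∈ [9/19, 25/38) → index 5
j=5: u_5=61/96 ∈ [9/19, 25/38) → index 5
j=6: u_6=73/96 ∈ [25/38, 16/19) → index 6
j=7: u_7=85/96 ∈ [16/19, 1) → index 7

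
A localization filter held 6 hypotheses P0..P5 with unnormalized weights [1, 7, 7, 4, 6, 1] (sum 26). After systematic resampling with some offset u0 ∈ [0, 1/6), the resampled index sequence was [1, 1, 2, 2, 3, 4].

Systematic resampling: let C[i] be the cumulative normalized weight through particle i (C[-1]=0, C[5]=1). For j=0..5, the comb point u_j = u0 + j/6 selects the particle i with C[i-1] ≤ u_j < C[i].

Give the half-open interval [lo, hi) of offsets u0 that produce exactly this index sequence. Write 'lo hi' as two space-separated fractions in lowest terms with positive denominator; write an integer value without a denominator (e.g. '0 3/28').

C = [1/26, 4/13, 15/26, 19/26, 25/26, 1]
j=0 picked index 1: u0 ∈ [1/26, 4/13)
j=1 picked index 1: u0 ∈ [-5/39, 11/78)
j=2 picked index 2: u0 ∈ [-1/39, 19/78)
j=3 picked index 2: u0 ∈ [-5/26, 1/13)
j=4 picked index 3: u0 ∈ [-7/78, 5/78)
j=5 picked index 4: u0 ∈ [-4/39, 5/39)
intersection: [1/26, 5/78)

1/26 5/78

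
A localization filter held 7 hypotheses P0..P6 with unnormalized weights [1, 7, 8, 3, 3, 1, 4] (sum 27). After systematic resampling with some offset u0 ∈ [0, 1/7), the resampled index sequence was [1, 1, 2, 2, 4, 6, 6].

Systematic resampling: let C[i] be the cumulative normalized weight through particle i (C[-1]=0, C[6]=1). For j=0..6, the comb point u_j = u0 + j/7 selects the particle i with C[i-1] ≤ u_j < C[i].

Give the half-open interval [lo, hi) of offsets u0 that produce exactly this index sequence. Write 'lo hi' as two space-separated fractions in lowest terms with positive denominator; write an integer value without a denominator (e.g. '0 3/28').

C = [1/27, 8/27, 16/27, 19/27, 22/27, 23/27, 1]
j=0 picked index 1: u0 ∈ [1/27, 8/27)
j=1 picked index 1: u0 ∈ [-20/189, 29/189)
j=2 picked index 2: u0 ∈ [2/189, 58/189)
j=3 picked index 2: u0 ∈ [-25/189, 31/189)
j=4 picked index 4: u0 ∈ [25/189, 46/189)
j=5 picked index 6: u0 ∈ [26/189, 2/7)
j=6 picked index 6: u0 ∈ [-1/189, 1/7)
intersection: [26/189, 1/7)

26/189 1/7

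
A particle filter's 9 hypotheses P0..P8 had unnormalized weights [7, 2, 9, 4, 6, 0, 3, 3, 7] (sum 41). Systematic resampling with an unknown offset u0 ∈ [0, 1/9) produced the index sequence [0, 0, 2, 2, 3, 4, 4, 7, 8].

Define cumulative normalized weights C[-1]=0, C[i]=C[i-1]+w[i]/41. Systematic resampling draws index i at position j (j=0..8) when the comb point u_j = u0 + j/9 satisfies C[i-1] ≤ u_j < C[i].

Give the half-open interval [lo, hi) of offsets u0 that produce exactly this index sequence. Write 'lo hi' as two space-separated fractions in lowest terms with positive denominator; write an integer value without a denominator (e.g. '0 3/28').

0 2/123

C = [7/41, 9/41, 18/41, 22/41, 28/41, 28/41, 31/41, 34/41, 1]
j=0 picked index 0: u0 ∈ [0, 7/41)
j=1 picked index 0: u0 ∈ [-1/9, 22/369)
j=2 picked index 2: u0 ∈ [-1/369, 80/369)
j=3 picked index 2: u0 ∈ [-14/123, 13/123)
j=4 picked index 3: u0 ∈ [-2/369, 34/369)
j=5 picked index 4: u0 ∈ [-7/369, 47/369)
j=6 picked index 4: u0 ∈ [-16/123, 2/123)
j=7 picked index 7: u0 ∈ [-8/369, 19/369)
j=8 picked index 8: u0 ∈ [-22/369, 1/9)
intersection: [0, 2/123)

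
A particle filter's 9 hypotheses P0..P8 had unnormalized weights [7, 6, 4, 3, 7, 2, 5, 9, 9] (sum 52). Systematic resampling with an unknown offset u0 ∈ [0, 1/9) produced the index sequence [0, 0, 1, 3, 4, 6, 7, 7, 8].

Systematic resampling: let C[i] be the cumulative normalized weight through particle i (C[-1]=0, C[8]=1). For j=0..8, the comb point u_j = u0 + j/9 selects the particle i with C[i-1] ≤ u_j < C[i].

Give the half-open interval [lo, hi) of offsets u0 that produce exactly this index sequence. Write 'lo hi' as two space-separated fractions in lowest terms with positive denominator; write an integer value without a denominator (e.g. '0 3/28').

1/468 11/468

C = [7/52, 1/4, 17/52, 5/13, 27/52, 29/52, 17/26, 43/52, 1]
j=0 picked index 0: u0 ∈ [0, 7/52)
j=1 picked index 0: u0 ∈ [-1/9, 11/468)
j=2 picked index 1: u0 ∈ [-41/468, 1/36)
j=3 picked index 3: u0 ∈ [-1/156, 2/39)
j=4 picked index 4: u0 ∈ [-7/117, 35/468)
j=5 picked index 6: u0 ∈ [1/468, 23/234)
j=6 picked index 7: u0 ∈ [-1/78, 25/156)
j=7 picked index 7: u0 ∈ [-29/234, 23/468)
j=8 picked index 8: u0 ∈ [-29/468, 1/9)
intersection: [1/468, 11/468)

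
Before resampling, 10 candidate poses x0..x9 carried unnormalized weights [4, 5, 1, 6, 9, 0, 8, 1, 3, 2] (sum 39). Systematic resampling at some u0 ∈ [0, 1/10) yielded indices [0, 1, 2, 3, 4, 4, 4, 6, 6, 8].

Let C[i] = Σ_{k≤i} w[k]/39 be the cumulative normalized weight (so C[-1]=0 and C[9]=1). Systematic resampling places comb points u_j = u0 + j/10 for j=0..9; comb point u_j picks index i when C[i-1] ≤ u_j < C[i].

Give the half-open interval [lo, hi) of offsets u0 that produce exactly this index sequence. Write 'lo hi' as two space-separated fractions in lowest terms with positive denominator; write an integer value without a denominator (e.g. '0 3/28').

C = [4/39, 3/13, 10/39, 16/39, 25/39, 25/39, 11/13, 34/39, 37/39, 1]
j=0 picked index 0: u0 ∈ [0, 4/39)
j=1 picked index 1: u0 ∈ [1/390, 17/130)
j=2 picked index 2: u0 ∈ [2/65, 11/195)
j=3 picked index 3: u0 ∈ [-17/390, 43/390)
j=4 picked index 4: u0 ∈ [2/195, 47/195)
j=5 picked index 4: u0 ∈ [-7/78, 11/78)
j=6 picked index 4: u0 ∈ [-37/195, 8/195)
j=7 picked index 6: u0 ∈ [-23/390, 19/130)
j=8 picked index 6: u0 ∈ [-31/195, 3/65)
j=9 picked index 8: u0 ∈ [-11/390, 19/390)
intersection: [2/65, 8/195)

2/65 8/195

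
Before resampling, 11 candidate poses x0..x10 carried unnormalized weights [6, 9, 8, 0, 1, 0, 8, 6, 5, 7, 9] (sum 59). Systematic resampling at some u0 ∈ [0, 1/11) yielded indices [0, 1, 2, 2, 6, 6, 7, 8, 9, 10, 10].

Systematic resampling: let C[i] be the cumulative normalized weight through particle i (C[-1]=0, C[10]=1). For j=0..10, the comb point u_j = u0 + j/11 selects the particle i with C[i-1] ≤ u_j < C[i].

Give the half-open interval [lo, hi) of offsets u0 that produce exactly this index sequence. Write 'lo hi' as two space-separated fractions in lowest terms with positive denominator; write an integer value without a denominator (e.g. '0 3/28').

C = [6/59, 15/59, 23/59, 23/59, 24/59, 24/59, 32/59, 38/59, 43/59, 50/59, 1]
j=0 picked index 0: u0 ∈ [0, 6/59)
j=1 picked index 1: u0 ∈ [7/649, 106/649)
j=2 picked index 2: u0 ∈ [47/649, 135/649)
j=3 picked index 2: u0 ∈ [-12/649, 76/649)
j=4 picked index 6: u0 ∈ [28/649, 116/649)
j=5 picked index 6: u0 ∈ [-31/649, 57/649)
j=6 picked index 7: u0 ∈ [-2/649, 64/649)
j=7 picked index 8: u0 ∈ [5/649, 60/649)
j=8 picked index 9: u0 ∈ [1/649, 78/649)
j=9 picked index 10: u0 ∈ [19/649, 2/11)
j=10 picked index 10: u0 ∈ [-40/649, 1/11)
intersection: [47/649, 57/649)

47/649 57/649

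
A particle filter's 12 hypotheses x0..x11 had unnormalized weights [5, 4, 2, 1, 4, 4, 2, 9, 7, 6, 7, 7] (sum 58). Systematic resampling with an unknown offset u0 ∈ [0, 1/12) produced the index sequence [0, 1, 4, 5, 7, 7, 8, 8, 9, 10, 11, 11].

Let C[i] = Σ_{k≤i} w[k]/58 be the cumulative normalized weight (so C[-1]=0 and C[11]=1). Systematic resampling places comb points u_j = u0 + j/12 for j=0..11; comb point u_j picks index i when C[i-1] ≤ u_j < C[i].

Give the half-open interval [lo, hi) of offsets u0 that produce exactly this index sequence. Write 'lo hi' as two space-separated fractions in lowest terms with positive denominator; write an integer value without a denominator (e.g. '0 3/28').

C = [5/58, 9/58, 11/58, 6/29, 8/29, 10/29, 11/29, 31/58, 19/29, 22/29, 51/58, 1]
j=0 picked index 0: u0 ∈ [0, 5/58)
j=1 picked index 1: u0 ∈ [1/348, 25/348)
j=2 picked index 4: u0 ∈ [7/174, 19/174)
j=3 picked index 5: u0 ∈ [3/116, 11/116)
j=4 picked index 7: u0 ∈ [4/87, 35/174)
j=5 picked index 7: u0 ∈ [-13/348, 41/348)
j=6 picked index 8: u0 ∈ [1/29, 9/58)
j=7 picked index 8: u0 ∈ [-17/348, 25/348)
j=8 picked index 9: u0 ∈ [-1/87, 8/87)
j=9 picked index 10: u0 ∈ [1/116, 15/116)
j=10 picked index 11: u0 ∈ [4/87, 1/6)
j=11 picked index 11: u0 ∈ [-13/348, 1/12)
intersection: [4/87, 25/348)

4/87 25/348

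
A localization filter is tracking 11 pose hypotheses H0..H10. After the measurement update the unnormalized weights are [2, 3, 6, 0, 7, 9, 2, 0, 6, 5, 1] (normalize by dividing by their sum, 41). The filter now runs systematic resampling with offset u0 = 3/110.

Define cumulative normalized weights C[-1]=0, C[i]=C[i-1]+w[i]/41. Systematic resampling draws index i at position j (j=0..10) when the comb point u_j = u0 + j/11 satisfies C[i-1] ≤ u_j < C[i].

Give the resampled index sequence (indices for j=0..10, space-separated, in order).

0 1 2 4 4 5 5 6 8 8 9

C = [2/41, 5/41, 11/41, 11/41, 18/41, 27/41, 29/41, 29/41, 35/41, 40/41, 1]
j=0: u_0=3/110 ∈ [0, 2/41) → index 0
j=1: u_1=13/110 ∈ [2/41, 5/41) → index 1
j=2: u_2=23/110 ∈ [5/41, 11/41) → index 2
j=3: u_3=3/10 ∈ [11/41, 18/41) → index 4
j=4: u_4=43/110 ∈ [11/41, 18/41) → index 4
j=5: u_5=53/110 ∈ [18/41, 27/41) → index 5
j=6: u_6=63/110 ∈ [18/41, 27/41) → index 5
j=7: u_7=73/110 ∈ [27/41, 29/41) → index 6
j=8: u_8=83/110 ∈ [29/41, 35/41) → index 8
j=9: u_9=93/110 ∈ [29/41, 35/41) → index 8
j=10: u_10=103/110 ∈ [35/41, 40/41) → index 9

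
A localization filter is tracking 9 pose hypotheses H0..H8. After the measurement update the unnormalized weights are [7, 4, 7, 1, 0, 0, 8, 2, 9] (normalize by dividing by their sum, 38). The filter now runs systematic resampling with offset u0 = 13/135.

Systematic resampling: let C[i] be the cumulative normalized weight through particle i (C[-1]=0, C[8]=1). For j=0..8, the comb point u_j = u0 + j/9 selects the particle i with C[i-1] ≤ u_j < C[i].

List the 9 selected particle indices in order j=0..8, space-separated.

C = [7/38, 11/38, 9/19, 1/2, 1/2, 1/2, 27/38, 29/38, 1]
j=0: u_0=13/135 ∈ [0, 7/38) → index 0
j=1: u_1=28/135 ∈ [7/38, 11/38) → index 1
j=2: u_2=43/135 ∈ [11/38, 9/19) → index 2
j=3: u_3=58/135 ∈ [11/38, 9/19) → index 2
j=4: u_4=73/135 ∈ [1/2, 27/38) → index 6
j=5: u_5=88/135 ∈ [1/2, 27/38) → index 6
j=6: u_6=103/135 ∈ [27/38, 29/38) → index 7
j=7: u_7=118/135 ∈ [29/38, 1) → index 8
j=8: u_8=133/135 ∈ [29/38, 1) → index 8

0 1 2 2 6 6 7 8 8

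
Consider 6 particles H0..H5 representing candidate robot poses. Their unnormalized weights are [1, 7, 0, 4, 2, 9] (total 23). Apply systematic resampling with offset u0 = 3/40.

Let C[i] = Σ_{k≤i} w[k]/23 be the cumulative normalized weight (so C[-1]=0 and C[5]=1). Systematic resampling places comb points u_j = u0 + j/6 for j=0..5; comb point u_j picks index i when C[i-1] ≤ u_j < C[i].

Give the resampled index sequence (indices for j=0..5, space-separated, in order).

1 1 3 4 5 5

C = [1/23, 8/23, 8/23, 12/23, 14/23, 1]
j=0: u_0=3/40 ∈ [1/23, 8/23) → index 1
j=1: u_1=29/120 ∈ [1/23, 8/23) → index 1
j=2: u_2=49/120 ∈ [8/23, 12/23) → index 3
j=3: u_3=23/40 ∈ [12/23, 14/23) → index 4
j=4: u_4=89/120 ∈ [14/23, 1) → index 5
j=5: u_5=109/120 ∈ [14/23, 1) → index 5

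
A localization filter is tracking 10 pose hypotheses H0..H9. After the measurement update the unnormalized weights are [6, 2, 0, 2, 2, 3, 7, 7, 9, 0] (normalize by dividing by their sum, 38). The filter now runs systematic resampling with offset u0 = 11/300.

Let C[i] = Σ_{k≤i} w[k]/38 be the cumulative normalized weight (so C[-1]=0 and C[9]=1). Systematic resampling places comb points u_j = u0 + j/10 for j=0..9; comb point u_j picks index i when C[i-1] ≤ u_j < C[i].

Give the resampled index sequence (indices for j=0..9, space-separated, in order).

0 0 3 5 6 6 7 7 8 8

C = [3/19, 4/19, 4/19, 5/19, 6/19, 15/38, 11/19, 29/38, 1, 1]
j=0: u_0=11/300 ∈ [0, 3/19) → index 0
j=1: u_1=41/300 ∈ [0, 3/19) → index 0
j=2: u_2=71/300 ∈ [4/19, 5/19) → index 3
j=3: u_3=101/300 ∈ [6/19, 15/38) → index 5
j=4: u_4=131/300 ∈ [15/38, 11/19) → index 6
j=5: u_5=161/300 ∈ [15/38, 11/19) → index 6
j=6: u_6=191/300 ∈ [11/19, 29/38) → index 7
j=7: u_7=221/300 ∈ [11/19, 29/38) → index 7
j=8: u_8=251/300 ∈ [29/38, 1) → index 8
j=9: u_9=281/300 ∈ [29/38, 1) → index 8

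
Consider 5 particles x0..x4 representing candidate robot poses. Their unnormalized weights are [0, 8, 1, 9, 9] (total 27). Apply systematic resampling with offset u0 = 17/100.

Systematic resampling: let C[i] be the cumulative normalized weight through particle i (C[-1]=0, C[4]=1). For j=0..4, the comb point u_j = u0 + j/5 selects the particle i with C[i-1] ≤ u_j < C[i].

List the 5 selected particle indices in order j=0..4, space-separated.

C = [0, 8/27, 1/3, 2/3, 1]
j=0: u_0=17/100 ∈ [0, 8/27) → index 1
j=1: u_1=37/100 ∈ [1/3, 2/3) → index 3
j=2: u_2=57/100 ∈ [1/3, 2/3) → index 3
j=3: u_3=77/100 ∈ [2/3, 1) → index 4
j=4: u_4=97/100 ∈ [2/3, 1) → index 4

1 3 3 4 4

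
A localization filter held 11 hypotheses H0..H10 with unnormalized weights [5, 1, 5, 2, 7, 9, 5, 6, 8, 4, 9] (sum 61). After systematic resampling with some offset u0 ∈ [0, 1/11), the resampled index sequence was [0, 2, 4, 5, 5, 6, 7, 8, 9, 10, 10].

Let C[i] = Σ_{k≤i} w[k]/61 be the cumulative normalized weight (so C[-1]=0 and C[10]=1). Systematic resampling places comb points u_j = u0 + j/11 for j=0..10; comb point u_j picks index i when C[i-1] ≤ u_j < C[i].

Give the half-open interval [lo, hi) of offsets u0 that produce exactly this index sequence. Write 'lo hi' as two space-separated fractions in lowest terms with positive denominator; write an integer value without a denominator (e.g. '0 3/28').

40/671 5/61

C = [5/61, 6/61, 11/61, 13/61, 20/61, 29/61, 34/61, 40/61, 48/61, 52/61, 1]
j=0 picked index 0: u0 ∈ [0, 5/61)
j=1 picked index 2: u0 ∈ [5/671, 60/671)
j=2 picked index 4: u0 ∈ [21/671, 98/671)
j=3 picked index 5: u0 ∈ [37/671, 136/671)
j=4 picked index 5: u0 ∈ [-24/671, 75/671)
j=5 picked index 6: u0 ∈ [14/671, 69/671)
j=6 picked index 7: u0 ∈ [8/671, 74/671)
j=7 picked index 8: u0 ∈ [13/671, 101/671)
j=8 picked index 9: u0 ∈ [40/671, 84/671)
j=9 picked index 10: u0 ∈ [23/671, 2/11)
j=10 picked index 10: u0 ∈ [-38/671, 1/11)
intersection: [40/671, 5/61)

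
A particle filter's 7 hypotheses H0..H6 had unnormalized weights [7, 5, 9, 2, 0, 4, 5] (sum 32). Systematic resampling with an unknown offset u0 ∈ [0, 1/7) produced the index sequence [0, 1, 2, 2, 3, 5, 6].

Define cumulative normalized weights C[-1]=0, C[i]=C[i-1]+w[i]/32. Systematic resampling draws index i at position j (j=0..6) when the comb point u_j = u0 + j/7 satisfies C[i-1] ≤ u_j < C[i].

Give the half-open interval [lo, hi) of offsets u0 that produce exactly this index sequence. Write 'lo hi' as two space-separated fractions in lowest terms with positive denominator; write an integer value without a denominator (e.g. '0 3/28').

C = [7/32, 3/8, 21/32, 23/32, 23/32, 27/32, 1]
j=0 picked index 0: u0 ∈ [0, 7/32)
j=1 picked index 1: u0 ∈ [17/224, 13/56)
j=2 picked index 2: u0 ∈ [5/56, 83/224)
j=3 picked index 2: u0 ∈ [-3/56, 51/224)
j=4 picked index 3: u0 ∈ [19/224, 33/224)
j=5 picked index 5: u0 ∈ [1/224, 29/224)
j=6 picked index 6: u0 ∈ [-3/224, 1/7)
intersection: [5/56, 29/224)

5/56 29/224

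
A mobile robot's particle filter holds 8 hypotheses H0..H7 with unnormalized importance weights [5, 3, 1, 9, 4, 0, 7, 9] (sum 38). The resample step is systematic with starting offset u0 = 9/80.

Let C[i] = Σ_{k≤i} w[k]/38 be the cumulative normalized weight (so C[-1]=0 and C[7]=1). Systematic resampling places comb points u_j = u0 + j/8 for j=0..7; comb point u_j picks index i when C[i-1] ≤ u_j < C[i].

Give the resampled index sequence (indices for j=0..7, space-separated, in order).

0 3 3 4 6 6 7 7

C = [5/38, 4/19, 9/38, 9/19, 11/19, 11/19, 29/38, 1]
j=0: u_0=9/80 ∈ [0, 5/38) → index 0
j=1: u_1=19/80 ∈ [9/38, 9/19) → index 3
j=2: u_2=29/80 ∈ [9/38, 9/19) → index 3
j=3: u_3=39/80 ∈ [9/19, 11/19) → index 4
j=4: u_4=49/80 ∈ [11/19, 29/38) → index 6
j=5: u_5=59/80 ∈ [11/19, 29/38) → index 6
j=6: u_6=69/80 ∈ [29/38, 1) → index 7
j=7: u_7=79/80 ∈ [29/38, 1) → index 7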